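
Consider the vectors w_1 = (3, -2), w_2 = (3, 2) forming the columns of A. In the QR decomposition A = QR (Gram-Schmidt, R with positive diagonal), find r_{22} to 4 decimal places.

w_1 = (3, -2); ‖w_1‖ = 3.6056, so e_1 = (0.8321, -0.5547).
e_1·w_2 = 0.8321·3 + (-0.5547)·2 = 1.3868.
u_2 = w_2 − 1.3868·e_1 = (1.8462, 2.7692).
r_{22} = ‖u_2‖ = 3.3282.

r_{22} = 3.3282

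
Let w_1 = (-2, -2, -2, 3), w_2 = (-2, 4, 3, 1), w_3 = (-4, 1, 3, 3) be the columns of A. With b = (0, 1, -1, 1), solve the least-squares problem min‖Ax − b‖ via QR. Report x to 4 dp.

x = (0.6844, 0.7627, -0.6704)

w_1 = (-2, -2, -2, 3); ‖w_1‖ = 4.5826, so e_1 = (-0.4364, -0.4364, -0.4364, 0.6547).
e_1·w_2 = (-0.4364)·(-2) + (-0.4364)·4 + (-0.4364)·3 + 0.6547·1 = -1.5275.
u_2 = w_2 + 1.5275·e_1 = (-2.6667, 3.3333, 2.3333, 2.0000).
‖u_2‖ = 5.2599, so e_2 = (-0.5070, 0.6337, 0.4436, 0.3802).
e_1·w_3 = (-0.4364)·(-4) + (-0.4364)·1 + (-0.4364)·3 + 0.6547·3 = 1.9640; e_2·w_3 = (-0.5070)·(-4) + 0.6337·1 + 0.4436·3 + 0.3802·3 = 5.1332.
u_3 = w_3 − 1.9640·e_1 − 5.1332·e_2 = (-0.5404, -1.3959, 1.5800, -0.2375).
‖u_3‖ = 2.1894, so e_3 = (-0.2468, -0.6376, 0.7217, -0.1085).
Qᵀb = (0.6547, 0.5704, -1.4677).
Back-substitute: x_3 = -1.4677/2.1894 = -0.6704.
x_2 = (0.5704 − 5.1332·(-0.6704))/5.2599 = 0.7627.
x_1 = (0.6547 + 1.5275·0.7627 − 1.9640·(-0.6704))/4.5826 = 0.6844.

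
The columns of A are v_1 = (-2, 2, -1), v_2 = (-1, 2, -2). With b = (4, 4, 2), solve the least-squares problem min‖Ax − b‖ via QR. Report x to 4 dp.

q_1 = v_1/‖v_1‖ = (-2, 2, -1)/3.0000 = (-0.6667, 0.6667, -0.3333).
r_{12} = q_1·v_2 = 2.6667.
u_2 = v_2 − 2.6667·q_1 = (0.7778, 0.2222, -1.1111).
‖u_2‖ = 1.3744, so q_2 = (0.5659, 0.1617, -0.8085).
Qᵀb = (-0.6667, 1.2935).
Back-substitute: x_2 = 1.2935/1.3744 = 0.9412.
x_1 = (-0.6667 − 2.6667·0.9412)/3.0000 = -1.0588.

x = (-1.0588, 0.9412)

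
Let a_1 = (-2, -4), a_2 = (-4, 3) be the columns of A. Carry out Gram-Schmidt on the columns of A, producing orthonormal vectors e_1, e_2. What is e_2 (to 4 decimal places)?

a_1 = (-2, -4); ‖a_1‖ = 4.4721, so e_1 = (-0.4472, -0.8944).
e_1·a_2 = (-0.4472)·(-4) + (-0.8944)·3 = -0.8944.
u_2 = a_2 + 0.8944·e_1 = (-4.4000, 2.2000).
‖u_2‖ = 4.9193, so e_2 = (-0.8944, 0.4472).

e_2 = (-0.8944, 0.4472)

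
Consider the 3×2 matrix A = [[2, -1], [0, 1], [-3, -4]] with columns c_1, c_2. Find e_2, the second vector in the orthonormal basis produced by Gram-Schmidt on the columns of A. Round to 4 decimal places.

e_2 = (-0.7907, 0.3115, -0.5271)

c_1 = (2, 0, -3); ‖c_1‖ = 3.6056, so e_1 = (0.5547, 0.0000, -0.8321).
e_1·c_2 = 0.5547·(-1) + 0.0000·1 + (-0.8321)·(-4) = 2.7735.
u_2 = c_2 − 2.7735·e_1 = (-2.5385, 1.0000, -1.6923).
‖u_2‖ = 3.2106, so e_2 = (-0.7907, 0.3115, -0.5271).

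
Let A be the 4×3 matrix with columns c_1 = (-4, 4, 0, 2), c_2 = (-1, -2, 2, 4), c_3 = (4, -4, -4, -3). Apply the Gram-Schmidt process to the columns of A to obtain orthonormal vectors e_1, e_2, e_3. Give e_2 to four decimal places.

e_1 = c_1/‖c_1‖ = (-4, 4, 0, 2)/6.0000 = (-0.6667, 0.6667, 0.0000, 0.3333).
r_{12} = e_1·c_2 = 0.6667.
u_2 = c_2 − 0.6667·e_1 = (-0.5556, -2.4444, 2.0000, 3.7778).
‖u_2‖ = 4.9554, so e_2 = (-0.1121, -0.4933, 0.4036, 0.7624).

e_2 = (-0.1121, -0.4933, 0.4036, 0.7624)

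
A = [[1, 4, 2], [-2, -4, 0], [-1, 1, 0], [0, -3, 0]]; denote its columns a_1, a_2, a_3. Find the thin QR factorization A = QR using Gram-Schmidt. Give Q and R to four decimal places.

Q = [[0.4082, 0.4637, 0.7863], [-0.8165, -0.0713, 0.4660], [-0.4082, 0.6064, -0.1456], [0.0000, -0.6420, 0.3786]], R = [[2.4495, 4.4907, 0.8165], [0.0000, 4.6726, 0.9274], [0.0000, 0.0000, 1.5727]]

a_1 = (1, -2, -1, 0); ‖a_1‖ = 2.4495, so e_1 = (0.4082, -0.8165, -0.4082, 0.0000).
e_1·a_2 = 0.4082·4 + (-0.8165)·(-4) + (-0.4082)·1 + 0.0000·(-3) = 4.4907.
u_2 = a_2 − 4.4907·e_1 = (2.1667, -0.3333, 2.8333, -3.0000).
‖u_2‖ = 4.6726, so e_2 = (0.4637, -0.0713, 0.6064, -0.6420).
e_1·a_3 = 0.4082·2 + (-0.8165)·0 + (-0.4082)·0 + 0.0000·0 = 0.8165; e_2·a_3 = 0.4637·2 + (-0.0713)·0 + 0.6064·0 + (-0.6420)·0 = 0.9274.
u_3 = a_3 − 0.8165·e_1 − 0.9274·e_2 = (1.2366, 0.7328, -0.2290, 0.5954).
‖u_3‖ = 1.5727, so e_3 = (0.7863, 0.4660, -0.1456, 0.3786).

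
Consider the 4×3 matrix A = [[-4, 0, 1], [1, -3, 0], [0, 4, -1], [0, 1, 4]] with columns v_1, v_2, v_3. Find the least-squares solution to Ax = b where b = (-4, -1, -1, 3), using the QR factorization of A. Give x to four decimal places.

e_1 = v_1/‖v_1‖ = (-4, 1, 0, 0)/4.1231 = (-0.9701, 0.2425, 0.0000, 0.0000).
r_{12} = e_1·v_2 = -0.7276.
u_2 = v_2 + 0.7276·e_1 = (-0.7059, -2.8235, 4.0000, 1.0000).
‖u_2‖ = 5.0468, so e_2 = (-0.1399, -0.5595, 0.7926, 0.1981).
r_{13} = e_1·v_3 = -0.9701; r_{23} = e_2·v_3 = -0.1399.
u_3 = v_3 + 0.9701·e_1 + 0.1399·e_2 = (0.0393, 0.1570, -0.8891, 4.0277).
‖u_3‖ = 4.1279, so e_3 = (0.0095, 0.0380, -0.2154, 0.9757).
Qᵀb = (3.6380, 0.9208, 3.0665).
Back-substitute: x_3 = 3.0665/4.1279 = 0.7429.
x_2 = (0.9208 + 0.1399·0.7429)/5.0468 = 0.2030.
x_1 = (3.6380 + 0.7276·0.2030 + 0.9701·0.7429)/4.1231 = 1.0930.

x = (1.0930, 0.2030, 0.7429)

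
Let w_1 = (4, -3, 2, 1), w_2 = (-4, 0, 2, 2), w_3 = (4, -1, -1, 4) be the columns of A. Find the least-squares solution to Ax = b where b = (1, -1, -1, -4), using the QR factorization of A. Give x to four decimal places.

e_1 = w_1/‖w_1‖ = (4, -3, 2, 1)/5.4772 = (0.7303, -0.5477, 0.3651, 0.1826).
r_{12} = e_1·w_2 = -1.8257.
u_2 = w_2 + 1.8257·e_1 = (-2.6667, -1.0000, 2.6667, 2.3333).
‖u_2‖ = 4.5461, so e_2 = (-0.5866, -0.2200, 0.5866, 0.5133).
r_{13} = e_1·w_3 = 3.8341; r_{23} = e_2·w_3 = -0.6599.
u_3 = w_3 − 3.8341·e_1 + 0.6599·e_2 = (0.8129, 0.9548, -2.0129, 3.6387).
‖u_3‖ = 4.3433, so e_3 = (0.1872, 0.2198, -0.4634, 0.8378).
Qᵀb = (0.1826, -3.0063, -2.9203).
Back-substitute: x_3 = -2.9203/4.3433 = -0.6724.
x_2 = (-3.0063 + 0.6599·(-0.6724))/4.5461 = -0.7589.
x_1 = (0.1826 + 1.8257·(-0.7589) − 3.8341·(-0.6724))/5.4772 = 0.2510.

x = (0.2510, -0.7589, -0.6724)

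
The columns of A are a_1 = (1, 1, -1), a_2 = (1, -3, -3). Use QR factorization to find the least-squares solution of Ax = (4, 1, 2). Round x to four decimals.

a_1 = (1, 1, -1); ‖a_1‖ = 1.7321, so q_1 = (0.5774, 0.5774, -0.5774).
q_1·a_2 = 0.5774·1 + 0.5774·(-3) + (-0.5774)·(-3) = 0.5774.
u_2 = a_2 − 0.5774·q_1 = (0.6667, -3.3333, -2.6667).
‖u_2‖ = 4.3205, so q_2 = (0.1543, -0.7715, -0.6172).
Qᵀb = (1.7321, -1.3887).
Back-substitute: x_2 = -1.3887/4.3205 = -0.3214.
x_1 = (1.7321 − 0.5774·(-0.3214))/1.7321 = 1.1071.

x = (1.1071, -0.3214)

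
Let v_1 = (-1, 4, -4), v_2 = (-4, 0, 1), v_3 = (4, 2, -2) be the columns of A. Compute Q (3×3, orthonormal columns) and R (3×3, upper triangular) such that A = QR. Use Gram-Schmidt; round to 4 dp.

Q = [[-0.1741, -0.9701, 0.1689], [0.6963, 0.0000, 0.7177], [-0.6963, 0.2425, 0.6755]], R = [[5.7446, 0.0000, 2.0889], [0.0000, 4.1231, -4.3656], [0.0000, 0.0000, 0.7600]]

q_1 = v_1/‖v_1‖ = (-1, 4, -4)/5.7446 = (-0.1741, 0.6963, -0.6963).
r_{12} = q_1·v_2 = 0.0000.
u_2 = v_2 + 0.0000·q_1 = (-4.0000, 0.0000, 1.0000).
‖u_2‖ = 4.1231, so q_2 = (-0.9701, 0.0000, 0.2425).
r_{13} = q_1·v_3 = 2.0889; r_{23} = q_2·v_3 = -4.3656.
u_3 = v_3 − 2.0889·q_1 + 4.3656·q_2 = (0.1283, 0.5455, 0.5134).
‖u_3‖ = 0.7600, so q_3 = (0.1689, 0.7177, 0.6755).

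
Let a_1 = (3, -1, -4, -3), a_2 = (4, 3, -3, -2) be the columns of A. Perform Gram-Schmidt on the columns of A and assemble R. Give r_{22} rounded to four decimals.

r_{22} = 4.1438

a_1 = (3, -1, -4, -3); ‖a_1‖ = 5.9161, so q_1 = (0.5071, -0.1690, -0.6761, -0.5071).
q_1·a_2 = 0.5071·4 + (-0.1690)·3 + (-0.6761)·(-3) + (-0.5071)·(-2) = 4.5638.
u_2 = a_2 − 4.5638·q_1 = (1.6857, 3.7714, 0.0857, 0.3143).
r_{22} = ‖u_2‖ = 4.1438.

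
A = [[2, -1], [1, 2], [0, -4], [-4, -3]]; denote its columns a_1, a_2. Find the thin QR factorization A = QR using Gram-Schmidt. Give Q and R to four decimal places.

Q = [[0.4364, -0.4454], [0.2182, 0.2970], [0.0000, -0.8315], [-0.8729, -0.1485]], R = [[4.5826, 2.6186], [0.0000, 4.8107]]

q_1 = a_1/‖a_1‖ = (2, 1, 0, -4)/4.5826 = (0.4364, 0.2182, 0.0000, -0.8729).
r_{12} = q_1·a_2 = 2.6186.
u_2 = a_2 − 2.6186·q_1 = (-2.1429, 1.4286, -4.0000, -0.7143).
‖u_2‖ = 4.8107, so q_2 = (-0.4454, 0.2970, -0.8315, -0.1485).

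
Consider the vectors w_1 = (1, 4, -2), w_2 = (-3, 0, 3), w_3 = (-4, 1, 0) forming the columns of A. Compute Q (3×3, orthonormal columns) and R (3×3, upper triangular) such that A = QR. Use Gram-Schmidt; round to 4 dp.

Q = [[0.2182, -0.6838, -0.6963], [0.8729, 0.4558, -0.1741], [-0.4364, 0.5698, -0.6963]], R = [[4.5826, -1.9640, 0.0000], [0.0000, 3.7607, 3.1909], [0.0000, 0.0000, 2.6112]]

w_1 = (1, 4, -2); ‖w_1‖ = 4.5826, so e_1 = (0.2182, 0.8729, -0.4364).
e_1·w_2 = 0.2182·(-3) + 0.8729·0 + (-0.4364)·3 = -1.9640.
u_2 = w_2 + 1.9640·e_1 = (-2.5714, 1.7143, 2.1429).
‖u_2‖ = 3.7607, so e_2 = (-0.6838, 0.4558, 0.5698).
e_1·w_3 = 0.2182·(-4) + 0.8729·1 + (-0.4364)·0 = 0.0000; e_2·w_3 = (-0.6838)·(-4) + 0.4558·1 + 0.5698·0 = 3.1909.
u_3 = w_3 + 0.0000·e_1 − 3.1909·e_2 = (-1.8182, -0.4545, -1.8182).
‖u_3‖ = 2.6112, so e_3 = (-0.6963, -0.1741, -0.6963).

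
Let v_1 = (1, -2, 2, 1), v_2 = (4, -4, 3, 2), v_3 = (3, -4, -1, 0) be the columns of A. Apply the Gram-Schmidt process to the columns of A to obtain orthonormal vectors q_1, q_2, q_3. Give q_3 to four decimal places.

q_1 = v_1/‖v_1‖ = (1, -2, 2, 1)/3.1623 = (0.3162, -0.6325, 0.6325, 0.3162).
r_{12} = q_1·v_2 = 6.3246.
u_2 = v_2 − 6.3246·q_1 = (2.0000, 0.0000, -1.0000, 0.0000).
‖u_2‖ = 2.2361, so q_2 = (0.8944, 0.0000, -0.4472, 0.0000).
r_{13} = q_1·v_3 = 2.8460; r_{23} = q_2·v_3 = 3.1305.
u_3 = v_3 − 2.8460·q_1 − 3.1305·q_2 = (-0.7000, -2.2000, -1.4000, -0.9000).
‖u_3‖ = 2.8460, so q_3 = (-0.2460, -0.7730, -0.4919, -0.3162).

q_3 = (-0.2460, -0.7730, -0.4919, -0.3162)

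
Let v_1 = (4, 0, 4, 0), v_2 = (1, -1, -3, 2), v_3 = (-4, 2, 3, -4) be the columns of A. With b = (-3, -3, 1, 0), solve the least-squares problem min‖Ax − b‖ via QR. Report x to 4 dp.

v_1 = (4, 0, 4, 0); ‖v_1‖ = 5.6569, so q_1 = (0.7071, 0.0000, 0.7071, 0.0000).
q_1·v_2 = 0.7071·1 + 0.0000·(-1) + 0.7071·(-3) + 0.0000·2 = -1.4142.
u_2 = v_2 + 1.4142·q_1 = (2.0000, -1.0000, -2.0000, 2.0000).
‖u_2‖ = 3.6056, so q_2 = (0.5547, -0.2774, -0.5547, 0.5547).
q_1·v_3 = 0.7071·(-4) + 0.0000·2 + 0.7071·3 + 0.0000·(-4) = -0.7071; q_2·v_3 = 0.5547·(-4) + (-0.2774)·2 + (-0.5547)·3 + 0.5547·(-4) = -6.6564.
u_3 = v_3 + 0.7071·q_1 + 6.6564·q_2 = (0.1923, 0.1538, -0.1923, -0.3077).
‖u_3‖ = 0.4385, so q_3 = (0.4385, 0.3508, -0.4385, -0.7016).
Qᵀb = (-1.4142, -1.3868, -2.8066).
Back-substitute: x_3 = -2.8066/0.4385 = -6.4000.
x_2 = (-1.3868 + 6.6564·(-6.4000))/3.6056 = -12.2000.
x_1 = (-1.4142 + 1.4142·(-12.2000) + 0.7071·(-6.4000))/5.6569 = -4.1000.

x = (-4.1000, -12.2000, -6.4000)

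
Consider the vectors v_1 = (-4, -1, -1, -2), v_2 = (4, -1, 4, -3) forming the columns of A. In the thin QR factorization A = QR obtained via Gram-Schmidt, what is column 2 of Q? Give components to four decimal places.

e_2 = (0.2793, -0.2716, 0.5819, -0.7138)

v_1 = (-4, -1, -1, -2); ‖v_1‖ = 4.6904, so e_1 = (-0.8528, -0.2132, -0.2132, -0.4264).
e_1·v_2 = (-0.8528)·4 + (-0.2132)·(-1) + (-0.2132)·4 + (-0.4264)·(-3) = -2.7716.
u_2 = v_2 + 2.7716·e_1 = (1.6364, -1.5909, 3.4091, -4.1818).
‖u_2‖ = 5.8582, so e_2 = (0.2793, -0.2716, 0.5819, -0.7138).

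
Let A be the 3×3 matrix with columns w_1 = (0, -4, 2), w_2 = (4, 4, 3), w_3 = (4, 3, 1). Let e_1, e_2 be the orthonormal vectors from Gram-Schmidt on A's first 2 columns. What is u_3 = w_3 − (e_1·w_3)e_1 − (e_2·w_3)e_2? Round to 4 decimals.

e_1 = w_1/‖w_1‖ = (0, -4, 2)/4.4721 = (0.0000, -0.8944, 0.4472).
r_{12} = e_1·w_2 = -2.2361.
u_2 = w_2 + 2.2361·e_1 = (4.0000, 2.0000, 4.0000).
‖u_2‖ = 6.0000, so e_2 = (0.6667, 0.3333, 0.6667).
r_{13} = e_1·w_3 = -2.2361; r_{23} = e_2·w_3 = 4.3333.
u_3 = w_3 + 2.2361·e_1 − 4.3333·e_2 = (1.1111, -0.4444, -0.8889).

u_3 = (1.1111, -0.4444, -0.8889)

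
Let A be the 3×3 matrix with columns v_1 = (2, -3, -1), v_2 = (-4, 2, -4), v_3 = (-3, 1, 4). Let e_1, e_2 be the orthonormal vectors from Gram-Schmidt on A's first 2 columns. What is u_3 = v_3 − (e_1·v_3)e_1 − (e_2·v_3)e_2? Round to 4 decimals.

e_1 = v_1/‖v_1‖ = (2, -3, -1)/3.7417 = (0.5345, -0.8018, -0.2673).
r_{12} = e_1·v_2 = -2.6726.
u_2 = v_2 + 2.6726·e_1 = (-2.5714, -0.1429, -4.7143).
‖u_2‖ = 5.3719, so e_2 = (-0.4787, -0.0266, -0.8776).
r_{13} = e_1·v_3 = -3.4744; r_{23} = e_2·v_3 = -2.1009.
u_3 = v_3 + 3.4744·e_1 + 2.1009·e_2 = (-2.1485, -1.8416, 1.2277).

u_3 = (-2.1485, -1.8416, 1.2277)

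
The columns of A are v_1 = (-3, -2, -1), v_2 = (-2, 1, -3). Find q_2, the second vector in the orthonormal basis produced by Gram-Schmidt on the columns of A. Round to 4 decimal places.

v_1 = (-3, -2, -1); ‖v_1‖ = 3.7417, so q_1 = (-0.8018, -0.5345, -0.2673).
q_1·v_2 = (-0.8018)·(-2) + (-0.5345)·1 + (-0.2673)·(-3) = 1.8708.
u_2 = v_2 − 1.8708·q_1 = (-0.5000, 2.0000, -2.5000).
‖u_2‖ = 3.2404, so q_2 = (-0.1543, 0.6172, -0.7715).

q_2 = (-0.1543, 0.6172, -0.7715)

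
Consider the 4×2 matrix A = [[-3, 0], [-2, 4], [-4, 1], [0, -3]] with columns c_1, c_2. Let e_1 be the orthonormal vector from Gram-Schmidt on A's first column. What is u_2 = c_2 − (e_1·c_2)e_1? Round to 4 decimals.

u_2 = (-1.2414, 3.1724, -0.6552, -3.0000)

e_1 = c_1/‖c_1‖ = (-3, -2, -4, 0)/5.3852 = (-0.5571, -0.3714, -0.7428, 0.0000).
r_{12} = e_1·c_2 = -2.2283.
u_2 = c_2 + 2.2283·e_1 = (-1.2414, 3.1724, -0.6552, -3.0000).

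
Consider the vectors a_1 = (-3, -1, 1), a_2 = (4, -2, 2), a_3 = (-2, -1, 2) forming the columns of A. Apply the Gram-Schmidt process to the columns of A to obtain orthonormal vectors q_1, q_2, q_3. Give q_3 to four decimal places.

q_3 = (0.0000, 0.7071, 0.7071)

a_1 = (-3, -1, 1); ‖a_1‖ = 3.3166, so q_1 = (-0.9045, -0.3015, 0.3015).
q_1·a_2 = (-0.9045)·4 + (-0.3015)·(-2) + 0.3015·2 = -2.4121.
u_2 = a_2 + 2.4121·q_1 = (1.8182, -2.7273, 2.7273).
‖u_2‖ = 4.2640, so q_2 = (0.4264, -0.6396, 0.6396).
q_1·a_3 = (-0.9045)·(-2) + (-0.3015)·(-1) + 0.3015·2 = 2.7136; q_2·a_3 = 0.4264·(-2) + (-0.6396)·(-1) + 0.6396·2 = 1.0660.
u_3 = a_3 − 2.7136·q_1 − 1.0660·q_2 = (0.0000, 0.5000, 0.5000).
‖u_3‖ = 0.7071, so q_3 = (0.0000, 0.7071, 0.7071).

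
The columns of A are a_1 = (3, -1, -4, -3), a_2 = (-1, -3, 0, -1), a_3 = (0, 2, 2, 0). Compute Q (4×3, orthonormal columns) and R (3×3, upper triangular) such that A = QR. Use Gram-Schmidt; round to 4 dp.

Q = [[0.5071, -0.3836, 0.1559], [-0.1690, -0.8891, 0.1949], [-0.6761, 0.1046, 0.6237], [-0.5071, -0.2266, -0.7407]], R = [[5.9161, 0.5071, -1.6903], [0.0000, 3.2776, -1.5691], [0.0000, 0.0000, 1.6373]]

q_1 = a_1/‖a_1‖ = (3, -1, -4, -3)/5.9161 = (0.5071, -0.1690, -0.6761, -0.5071).
r_{12} = q_1·a_2 = 0.5071.
u_2 = a_2 − 0.5071·q_1 = (-1.2571, -2.9143, 0.3429, -0.7429).
‖u_2‖ = 3.2776, so q_2 = (-0.3836, -0.8891, 0.1046, -0.2266).
r_{13} = q_1·a_3 = -1.6903; r_{23} = q_2·a_3 = -1.5691.
u_3 = a_3 + 1.6903·q_1 + 1.5691·q_2 = (0.2553, 0.3191, 1.0213, -1.2128).
‖u_3‖ = 1.6373, so q_3 = (0.1559, 0.1949, 0.6237, -0.7407).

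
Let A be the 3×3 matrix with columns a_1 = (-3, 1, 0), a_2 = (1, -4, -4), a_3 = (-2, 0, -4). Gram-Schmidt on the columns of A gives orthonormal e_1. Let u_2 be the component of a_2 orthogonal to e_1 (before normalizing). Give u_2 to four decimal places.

u_2 = (-1.1000, -3.3000, -4.0000)

e_1 = a_1/‖a_1‖ = (-3, 1, 0)/3.1623 = (-0.9487, 0.3162, 0.0000).
r_{12} = e_1·a_2 = -2.2136.
u_2 = a_2 + 2.2136·e_1 = (-1.1000, -3.3000, -4.0000).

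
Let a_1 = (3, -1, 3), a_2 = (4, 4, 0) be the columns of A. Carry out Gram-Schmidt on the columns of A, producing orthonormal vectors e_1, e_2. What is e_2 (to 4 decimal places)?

a_1 = (3, -1, 3); ‖a_1‖ = 4.3589, so e_1 = (0.6882, -0.2294, 0.6882).
e_1·a_2 = 0.6882·4 + (-0.2294)·4 + 0.6882·0 = 1.8353.
u_2 = a_2 − 1.8353·e_1 = (2.7368, 4.4211, -1.2632).
‖u_2‖ = 5.3508, so e_2 = (0.5115, 0.8262, -0.2361).

e_2 = (0.5115, 0.8262, -0.2361)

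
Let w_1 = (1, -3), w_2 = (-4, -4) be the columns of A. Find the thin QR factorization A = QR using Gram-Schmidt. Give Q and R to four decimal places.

Q = [[0.3162, -0.9487], [-0.9487, -0.3162]], R = [[3.1623, 2.5298], [0.0000, 5.0596]]

e_1 = w_1/‖w_1‖ = (1, -3)/3.1623 = (0.3162, -0.9487).
r_{12} = e_1·w_2 = 2.5298.
u_2 = w_2 − 2.5298·e_1 = (-4.8000, -1.6000).
‖u_2‖ = 5.0596, so e_2 = (-0.9487, -0.3162).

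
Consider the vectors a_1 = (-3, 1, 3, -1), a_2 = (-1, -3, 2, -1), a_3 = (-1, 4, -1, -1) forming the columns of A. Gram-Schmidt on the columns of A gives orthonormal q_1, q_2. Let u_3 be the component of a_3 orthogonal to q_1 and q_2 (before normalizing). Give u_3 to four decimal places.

q_1 = a_1/‖a_1‖ = (-3, 1, 3, -1)/4.4721 = (-0.6708, 0.2236, 0.6708, -0.2236).
r_{12} = q_1·a_2 = 1.5652.
u_2 = a_2 − 1.5652·q_1 = (0.0500, -3.3500, 0.9500, -0.6500).
‖u_2‖ = 3.5426, so q_2 = (0.0141, -0.9456, 0.2682, -0.1835).
r_{13} = q_1·a_3 = 1.1180; r_{23} = q_2·a_3 = -3.8813.
u_3 = a_3 − 1.1180·q_1 + 3.8813·q_2 = (-0.1952, 0.0797, -0.7092, -1.4622).

u_3 = (-0.1952, 0.0797, -0.7092, -1.4622)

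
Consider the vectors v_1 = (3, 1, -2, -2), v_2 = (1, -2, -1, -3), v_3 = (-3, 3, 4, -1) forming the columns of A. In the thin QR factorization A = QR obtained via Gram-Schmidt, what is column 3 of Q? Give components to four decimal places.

v_1 = (3, 1, -2, -2); ‖v_1‖ = 4.2426, so e_1 = (0.7071, 0.2357, -0.4714, -0.4714).
e_1·v_2 = 0.7071·1 + 0.2357·(-2) + (-0.4714)·(-1) + (-0.4714)·(-3) = 2.1213.
u_2 = v_2 − 2.1213·e_1 = (-0.5000, -2.5000, 0.0000, -2.0000).
‖u_2‖ = 3.2404, so e_2 = (-0.1543, -0.7715, 0.0000, -0.6172).
e_1·v_3 = 0.7071·(-3) + 0.2357·3 + (-0.4714)·4 + (-0.4714)·(-1) = -2.8284; e_2·v_3 = (-0.1543)·(-3) + (-0.7715)·3 + 0.0000·4 + (-0.6172)·(-1) = -1.2344.
u_3 = v_3 + 2.8284·e_1 + 1.2344·e_2 = (-1.1905, 2.7143, 2.6667, -3.0952).
‖u_3‖ = 5.0474, so e_3 = (-0.2359, 0.5378, 0.5283, -0.6132).

e_3 = (-0.2359, 0.5378, 0.5283, -0.6132)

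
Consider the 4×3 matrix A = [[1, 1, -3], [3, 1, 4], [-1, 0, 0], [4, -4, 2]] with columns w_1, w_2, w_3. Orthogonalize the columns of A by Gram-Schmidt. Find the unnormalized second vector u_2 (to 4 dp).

q_1 = w_1/‖w_1‖ = (1, 3, -1, 4)/5.1962 = (0.1925, 0.5774, -0.1925, 0.7698).
r_{12} = q_1·w_2 = -2.3094.
u_2 = w_2 + 2.3094·q_1 = (1.4444, 2.3333, -0.4444, -2.2222).

u_2 = (1.4444, 2.3333, -0.4444, -2.2222)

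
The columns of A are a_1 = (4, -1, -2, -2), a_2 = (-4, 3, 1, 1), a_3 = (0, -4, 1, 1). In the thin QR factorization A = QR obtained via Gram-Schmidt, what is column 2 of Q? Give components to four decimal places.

a_1 = (4, -1, -2, -2); ‖a_1‖ = 5.0000, so e_1 = (0.8000, -0.2000, -0.4000, -0.4000).
e_1·a_2 = 0.8000·(-4) + (-0.2000)·3 + (-0.4000)·1 + (-0.4000)·1 = -4.6000.
u_2 = a_2 + 4.6000·e_1 = (-0.3200, 2.0800, -0.8400, -0.8400).
‖u_2‖ = 2.4166, so e_2 = (-0.1324, 0.8607, -0.3476, -0.3476).

e_2 = (-0.1324, 0.8607, -0.3476, -0.3476)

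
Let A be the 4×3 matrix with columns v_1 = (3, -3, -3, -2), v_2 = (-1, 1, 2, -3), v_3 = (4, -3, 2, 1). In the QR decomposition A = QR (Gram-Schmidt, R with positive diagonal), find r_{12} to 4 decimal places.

q_1 = v_1/‖v_1‖ = (3, -3, -3, -2)/5.5678 = (0.5388, -0.5388, -0.5388, -0.3592).
r_{12} = q_1·v_2 = -1.0776.

r_{12} = -1.0776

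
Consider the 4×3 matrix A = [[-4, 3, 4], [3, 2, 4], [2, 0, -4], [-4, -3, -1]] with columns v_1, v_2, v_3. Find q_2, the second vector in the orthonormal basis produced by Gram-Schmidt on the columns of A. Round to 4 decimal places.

q_2 = (0.7674, 0.3475, -0.0579, -0.5357)

v_1 = (-4, 3, 2, -4); ‖v_1‖ = 6.7082, so q_1 = (-0.5963, 0.4472, 0.2981, -0.5963).
q_1·v_2 = (-0.5963)·3 + 0.4472·2 + 0.2981·0 + (-0.5963)·(-3) = 0.8944.
u_2 = v_2 − 0.8944·q_1 = (3.5333, 1.6000, -0.2667, -2.4667).
‖u_2‖ = 4.6043, so q_2 = (0.7674, 0.3475, -0.0579, -0.5357).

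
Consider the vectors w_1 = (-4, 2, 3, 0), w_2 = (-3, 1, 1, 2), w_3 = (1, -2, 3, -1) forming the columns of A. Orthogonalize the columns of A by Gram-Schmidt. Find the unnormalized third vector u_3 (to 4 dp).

w_1 = (-4, 2, 3, 0); ‖w_1‖ = 5.3852, so e_1 = (-0.7428, 0.3714, 0.5571, 0.0000).
e_1·w_2 = (-0.7428)·(-3) + 0.3714·1 + 0.5571·1 + 0.0000·2 = 3.1568.
u_2 = w_2 − 3.1568·e_1 = (-0.6552, -0.1724, -0.7586, 2.0000).
‖u_2‖ = 2.2438, so e_2 = (-0.2920, -0.0768, -0.3381, 0.8914).
e_1·w_3 = (-0.7428)·1 + 0.3714·(-2) + 0.5571·3 + 0.0000·(-1) = 0.1857; e_2·w_3 = (-0.2920)·1 + (-0.0768)·(-2) + (-0.3381)·3 + 0.8914·(-1) = -2.0440.
u_3 = w_3 − 0.1857·e_1 + 2.0440·e_2 = (0.5411, -2.2260, 2.2055, 0.8219).

u_3 = (0.5411, -2.2260, 2.2055, 0.8219)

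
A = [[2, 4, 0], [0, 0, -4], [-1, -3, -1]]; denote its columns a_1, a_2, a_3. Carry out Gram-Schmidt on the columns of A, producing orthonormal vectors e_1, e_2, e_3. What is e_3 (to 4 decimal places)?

a_1 = (2, 0, -1); ‖a_1‖ = 2.2361, so e_1 = (0.8944, 0.0000, -0.4472).
e_1·a_2 = 0.8944·4 + 0.0000·0 + (-0.4472)·(-3) = 4.9193.
u_2 = a_2 − 4.9193·e_1 = (-0.4000, 0.0000, -0.8000).
‖u_2‖ = 0.8944, so e_2 = (-0.4472, 0.0000, -0.8944).
e_1·a_3 = 0.8944·0 + 0.0000·(-4) + (-0.4472)·(-1) = 0.4472; e_2·a_3 = (-0.4472)·0 + 0.0000·(-4) + (-0.8944)·(-1) = 0.8944.
u_3 = a_3 − 0.4472·e_1 − 0.8944·e_2 = (0.0000, -4.0000, 0.0000).
‖u_3‖ = 4.0000, so e_3 = (0.0000, -1.0000, 0.0000).

e_3 = (0.0000, -1.0000, 0.0000)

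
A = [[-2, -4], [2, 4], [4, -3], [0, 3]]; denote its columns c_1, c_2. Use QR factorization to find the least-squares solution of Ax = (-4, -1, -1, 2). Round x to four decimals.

c_1 = (-2, 2, 4, 0); ‖c_1‖ = 4.8990, so e_1 = (-0.4082, 0.4082, 0.8165, 0.0000).
e_1·c_2 = (-0.4082)·(-4) + 0.4082·4 + 0.8165·(-3) + 0.0000·3 = 0.8165.
u_2 = c_2 − 0.8165·e_1 = (-3.6667, 3.6667, -3.6667, 3.0000).
‖u_2‖ = 7.0238, so e_2 = (-0.5220, 0.5220, -0.5220, 0.4271).
Qᵀb = (0.4082, 2.9424).
Back-substitute: x_2 = 2.9424/7.0238 = 0.4189.
x_1 = (0.4082 − 0.8165·0.4189)/4.8990 = 0.0135.

x = (0.0135, 0.4189)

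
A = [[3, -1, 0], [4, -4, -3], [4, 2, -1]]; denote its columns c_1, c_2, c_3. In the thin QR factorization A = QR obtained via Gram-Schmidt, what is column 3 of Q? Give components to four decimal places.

e_3 = (0.8823, -0.3676, -0.2941)

c_1 = (3, 4, 4); ‖c_1‖ = 6.4031, so e_1 = (0.4685, 0.6247, 0.6247).
e_1·c_2 = 0.4685·(-1) + 0.6247·(-4) + 0.6247·2 = -1.7179.
u_2 = c_2 + 1.7179·e_1 = (-0.1951, -2.9268, 3.0732).
‖u_2‖ = 4.2484, so e_2 = (-0.0459, -0.6889, 0.7234).
e_1·c_3 = 0.4685·0 + 0.6247·(-3) + 0.6247·(-1) = -2.4988; e_2·c_3 = (-0.0459)·0 + (-0.6889)·(-3) + 0.7234·(-1) = 1.3434.
u_3 = c_3 + 2.4988·e_1 − 1.3434·e_2 = (1.2324, -0.5135, -0.4108).
‖u_3‖ = 1.3969, so e_3 = (0.8823, -0.3676, -0.2941).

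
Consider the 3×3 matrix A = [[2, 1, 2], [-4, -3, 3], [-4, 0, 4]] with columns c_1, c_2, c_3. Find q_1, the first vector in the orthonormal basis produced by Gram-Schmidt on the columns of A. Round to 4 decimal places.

q_1 = (0.3333, -0.6667, -0.6667)

q_1 = c_1/‖c_1‖ = (2, -4, -4)/6.0000 = (0.3333, -0.6667, -0.6667).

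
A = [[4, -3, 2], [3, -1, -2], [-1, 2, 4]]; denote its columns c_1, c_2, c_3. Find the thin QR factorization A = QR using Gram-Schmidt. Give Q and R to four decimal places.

c_1 = (4, 3, -1); ‖c_1‖ = 5.0990, so q_1 = (0.7845, 0.5883, -0.1961).
q_1·c_2 = 0.7845·(-3) + 0.5883·(-1) + (-0.1961)·2 = -3.3340.
u_2 = c_2 + 3.3340·q_1 = (-0.3846, 0.9615, 1.3462).
‖u_2‖ = 1.6984, so q_2 = (-0.2265, 0.5661, 0.7926).
q_1·c_3 = 0.7845·2 + 0.5883·(-2) + (-0.1961)·4 = -0.3922; q_2·c_3 = (-0.2265)·2 + 0.5661·(-2) + 0.7926·4 = 1.5852.
u_3 = c_3 + 0.3922·q_1 − 1.5852·q_2 = (2.6667, -2.6667, 2.6667).
‖u_3‖ = 4.6188, so q_3 = (0.5774, -0.5774, 0.5774).

Q = [[0.7845, -0.2265, 0.5774], [0.5883, 0.5661, -0.5774], [-0.1961, 0.7926, 0.5774]], R = [[5.0990, -3.3340, -0.3922], [0.0000, 1.6984, 1.5852], [0.0000, 0.0000, 4.6188]]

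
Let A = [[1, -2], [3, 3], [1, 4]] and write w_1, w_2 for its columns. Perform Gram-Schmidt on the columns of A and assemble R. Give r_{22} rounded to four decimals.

r_{22} = 4.2426

e_1 = w_1/‖w_1‖ = (1, 3, 1)/3.3166 = (0.3015, 0.9045, 0.3015).
r_{12} = e_1·w_2 = 3.3166.
u_2 = w_2 − 3.3166·e_1 = (-3.0000, 0.0000, 3.0000).
r_{22} = ‖u_2‖ = 4.2426.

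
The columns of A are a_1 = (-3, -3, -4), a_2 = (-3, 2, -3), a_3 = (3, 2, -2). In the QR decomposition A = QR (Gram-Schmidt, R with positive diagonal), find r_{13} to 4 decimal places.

a_1 = (-3, -3, -4); ‖a_1‖ = 5.8310, so e_1 = (-0.5145, -0.5145, -0.6860).
r_{13} = e_1·a_3 = -1.2005.

r_{13} = -1.2005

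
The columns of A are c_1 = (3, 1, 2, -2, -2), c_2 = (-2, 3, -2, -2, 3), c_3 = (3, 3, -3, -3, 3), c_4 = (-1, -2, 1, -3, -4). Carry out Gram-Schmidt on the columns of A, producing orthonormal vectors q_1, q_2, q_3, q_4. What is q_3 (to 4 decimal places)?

q_3 = (0.7224, -0.1708, -0.5757, 0.0924, 0.3302)

c_1 = (3, 1, 2, -2, -2); ‖c_1‖ = 4.6904, so q_1 = (0.6396, 0.2132, 0.4264, -0.4264, -0.4264).
q_1·c_2 = 0.6396·(-2) + 0.2132·3 + 0.4264·(-2) + (-0.4264)·(-2) + (-0.4264)·3 = -1.9188.
u_2 = c_2 + 1.9188·q_1 = (-0.7727, 3.4091, -1.1818, -2.8182, 2.1818).
‖u_2‖ = 5.1301, so q_2 = (-0.1506, 0.6645, -0.2304, -0.5493, 0.4253).
q_1·c_3 = 0.6396·3 + 0.2132·3 + 0.4264·(-3) + (-0.4264)·(-3) + (-0.4264)·3 = 1.2792; q_2·c_3 = (-0.1506)·3 + 0.6645·3 + (-0.2304)·(-3) + (-0.5493)·(-3) + 0.4253·3 = 5.1567.
u_3 = c_3 − 1.2792·q_1 − 5.1567·q_2 = (2.9585, -0.6995, -2.3575, 0.3782, 1.3523).
‖u_3‖ = 4.0954, so q_3 = (0.7224, -0.1708, -0.5757, 0.0924, 0.3302).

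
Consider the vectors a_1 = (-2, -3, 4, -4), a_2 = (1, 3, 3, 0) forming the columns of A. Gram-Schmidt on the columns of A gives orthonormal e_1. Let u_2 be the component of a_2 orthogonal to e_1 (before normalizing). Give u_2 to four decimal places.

e_1 = a_1/‖a_1‖ = (-2, -3, 4, -4)/6.7082 = (-0.2981, -0.4472, 0.5963, -0.5963).
r_{12} = e_1·a_2 = 0.1491.
u_2 = a_2 − 0.1491·e_1 = (1.0444, 3.0667, 2.9111, 0.0889).

u_2 = (1.0444, 3.0667, 2.9111, 0.0889)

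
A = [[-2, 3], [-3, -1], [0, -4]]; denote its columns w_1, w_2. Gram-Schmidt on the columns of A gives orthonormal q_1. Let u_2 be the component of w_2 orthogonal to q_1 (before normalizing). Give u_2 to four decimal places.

u_2 = (2.5385, -1.6923, -4.0000)

w_1 = (-2, -3, 0); ‖w_1‖ = 3.6056, so q_1 = (-0.5547, -0.8321, 0.0000).
q_1·w_2 = (-0.5547)·3 + (-0.8321)·(-1) + 0.0000·(-4) = -0.8321.
u_2 = w_2 + 0.8321·q_1 = (2.5385, -1.6923, -4.0000).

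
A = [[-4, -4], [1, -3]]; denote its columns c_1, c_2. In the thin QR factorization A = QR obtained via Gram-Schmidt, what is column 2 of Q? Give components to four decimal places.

e_2 = (-0.2425, -0.9701)

c_1 = (-4, 1); ‖c_1‖ = 4.1231, so e_1 = (-0.9701, 0.2425).
e_1·c_2 = (-0.9701)·(-4) + 0.2425·(-3) = 3.1530.
u_2 = c_2 − 3.1530·e_1 = (-0.9412, -3.7647).
‖u_2‖ = 3.8806, so e_2 = (-0.2425, -0.9701).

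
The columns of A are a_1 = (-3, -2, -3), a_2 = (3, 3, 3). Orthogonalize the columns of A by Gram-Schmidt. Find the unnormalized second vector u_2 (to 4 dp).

q_1 = a_1/‖a_1‖ = (-3, -2, -3)/4.6904 = (-0.6396, -0.4264, -0.6396).
r_{12} = q_1·a_2 = -5.1168.
u_2 = a_2 + 5.1168·q_1 = (-0.2727, 0.8182, -0.2727).

u_2 = (-0.2727, 0.8182, -0.2727)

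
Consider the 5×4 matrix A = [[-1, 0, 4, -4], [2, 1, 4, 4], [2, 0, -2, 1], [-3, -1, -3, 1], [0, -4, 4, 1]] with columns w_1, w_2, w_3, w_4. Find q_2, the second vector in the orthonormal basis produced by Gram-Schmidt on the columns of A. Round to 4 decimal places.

q_2 = (0.0682, 0.1090, -0.1363, -0.0409, -0.9814)

w_1 = (-1, 2, 2, -3, 0); ‖w_1‖ = 4.2426, so q_1 = (-0.2357, 0.4714, 0.4714, -0.7071, 0.0000).
q_1·w_2 = (-0.2357)·0 + 0.4714·1 + 0.4714·0 + (-0.7071)·(-1) + 0.0000·(-4) = 1.1785.
u_2 = w_2 − 1.1785·q_1 = (0.2778, 0.4444, -0.5556, -0.1667, -4.0000).
‖u_2‖ = 4.0757, so q_2 = (0.0682, 0.1090, -0.1363, -0.0409, -0.9814).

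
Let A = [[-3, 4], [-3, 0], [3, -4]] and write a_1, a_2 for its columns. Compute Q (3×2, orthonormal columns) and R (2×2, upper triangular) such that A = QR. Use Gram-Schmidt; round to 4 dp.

e_1 = a_1/‖a_1‖ = (-3, -3, 3)/5.1962 = (-0.5774, -0.5774, 0.5774).
r_{12} = e_1·a_2 = -4.6188.
u_2 = a_2 + 4.6188·e_1 = (1.3333, -2.6667, -1.3333).
‖u_2‖ = 3.2660, so e_2 = (0.4082, -0.8165, -0.4082).

Q = [[-0.5774, 0.4082], [-0.5774, -0.8165], [0.5774, -0.4082]], R = [[5.1962, -4.6188], [0.0000, 3.2660]]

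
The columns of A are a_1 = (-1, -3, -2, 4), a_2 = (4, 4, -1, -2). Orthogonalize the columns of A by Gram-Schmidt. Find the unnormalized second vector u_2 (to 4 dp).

u_2 = (3.2667, 1.8000, -2.4667, 0.9333)

a_1 = (-1, -3, -2, 4); ‖a_1‖ = 5.4772, so q_1 = (-0.1826, -0.5477, -0.3651, 0.7303).
q_1·a_2 = (-0.1826)·4 + (-0.5477)·4 + (-0.3651)·(-1) + 0.7303·(-2) = -4.0166.
u_2 = a_2 + 4.0166·q_1 = (3.2667, 1.8000, -2.4667, 0.9333).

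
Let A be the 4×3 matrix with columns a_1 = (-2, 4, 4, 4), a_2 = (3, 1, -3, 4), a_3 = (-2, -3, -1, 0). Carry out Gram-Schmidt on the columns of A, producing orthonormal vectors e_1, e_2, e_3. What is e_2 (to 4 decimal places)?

a_1 = (-2, 4, 4, 4); ‖a_1‖ = 7.2111, so e_1 = (-0.2774, 0.5547, 0.5547, 0.5547).
e_1·a_2 = (-0.2774)·3 + 0.5547·1 + 0.5547·(-3) + 0.5547·4 = 0.2774.
u_2 = a_2 − 0.2774·e_1 = (3.0769, 0.8462, -3.1538, 3.8462).
‖u_2‖ = 5.9096, so e_2 = (0.5207, 0.1432, -0.5337, 0.6508).

e_2 = (0.5207, 0.1432, -0.5337, 0.6508)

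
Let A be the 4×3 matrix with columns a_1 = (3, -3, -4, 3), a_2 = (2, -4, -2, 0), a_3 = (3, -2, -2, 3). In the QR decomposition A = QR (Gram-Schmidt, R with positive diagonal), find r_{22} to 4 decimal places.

e_1 = a_1/‖a_1‖ = (3, -3, -4, 3)/6.5574 = (0.4575, -0.4575, -0.6100, 0.4575).
r_{12} = e_1·a_2 = 3.9650.
u_2 = a_2 − 3.9650·e_1 = (0.1860, -2.1860, 0.4186, -1.8140).
r_{22} = ‖u_2‖ = 2.8773.

r_{22} = 2.8773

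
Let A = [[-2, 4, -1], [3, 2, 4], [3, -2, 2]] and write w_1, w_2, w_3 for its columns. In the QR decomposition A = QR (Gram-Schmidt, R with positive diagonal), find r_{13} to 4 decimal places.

w_1 = (-2, 3, 3); ‖w_1‖ = 4.6904, so q_1 = (-0.4264, 0.6396, 0.6396).
r_{13} = q_1·w_3 = 4.2640.

r_{13} = 4.2640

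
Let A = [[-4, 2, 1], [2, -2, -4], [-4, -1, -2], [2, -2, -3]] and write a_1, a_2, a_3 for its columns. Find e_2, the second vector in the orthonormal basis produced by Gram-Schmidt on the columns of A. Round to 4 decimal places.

e_2 = (0.2609, -0.4566, -0.7176, -0.4566)

a_1 = (-4, 2, -4, 2); ‖a_1‖ = 6.3246, so e_1 = (-0.6325, 0.3162, -0.6325, 0.3162).
e_1·a_2 = (-0.6325)·2 + 0.3162·(-2) + (-0.6325)·(-1) + 0.3162·(-2) = -1.8974.
u_2 = a_2 + 1.8974·e_1 = (0.8000, -1.4000, -2.2000, -1.4000).
‖u_2‖ = 3.0659, so e_2 = (0.2609, -0.4566, -0.7176, -0.4566).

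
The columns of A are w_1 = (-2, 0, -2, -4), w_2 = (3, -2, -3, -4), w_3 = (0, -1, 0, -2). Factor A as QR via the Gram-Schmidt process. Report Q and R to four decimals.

e_1 = w_1/‖w_1‖ = (-2, 0, -2, -4)/4.8990 = (-0.4082, 0.0000, -0.4082, -0.8165).
r_{12} = e_1·w_2 = 3.2660.
u_2 = w_2 − 3.2660·e_1 = (4.3333, -2.0000, -1.6667, -1.3333).
‖u_2‖ = 5.2281, so e_2 = (0.8288, -0.3825, -0.3188, -0.2550).
r_{13} = e_1·w_3 = 1.6330; r_{23} = e_2·w_3 = 0.8926.
u_3 = w_3 − 1.6330·e_1 − 0.8926·e_2 = (-0.0732, -0.6585, 0.9512, -0.4390).
‖u_3‖ = 1.2396, so e_3 = (-0.0590, -0.5313, 0.7674, -0.3542).

Q = [[-0.4082, 0.8288, -0.0590], [0.0000, -0.3825, -0.5313], [-0.4082, -0.3188, 0.7674], [-0.8165, -0.2550, -0.3542]], R = [[4.8990, 3.2660, 1.6330], [0.0000, 5.2281, 0.8926], [0.0000, 0.0000, 1.2396]]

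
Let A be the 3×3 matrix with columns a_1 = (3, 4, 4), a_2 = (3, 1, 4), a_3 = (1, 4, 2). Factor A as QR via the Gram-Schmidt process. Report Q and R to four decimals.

Q = [[0.4685, 0.3748, -0.8000], [0.6247, -0.7809, 0.0000], [0.6247, 0.4998, 0.6000]], R = [[6.4031, 4.5290, 4.2167], [0.0000, 2.3426, -1.7491], [0.0000, 0.0000, 0.4000]]

a_1 = (3, 4, 4); ‖a_1‖ = 6.4031, so q_1 = (0.4685, 0.6247, 0.6247).
q_1·a_2 = 0.4685·3 + 0.6247·1 + 0.6247·4 = 4.5290.
u_2 = a_2 − 4.5290·q_1 = (0.8780, -1.8293, 1.1707).
‖u_2‖ = 2.3426, so q_2 = (0.3748, -0.7809, 0.4998).
q_1·a_3 = 0.4685·1 + 0.6247·4 + 0.6247·2 = 4.2167; q_2·a_3 = 0.3748·1 + (-0.7809)·4 + 0.4998·2 = -1.7491.
u_3 = a_3 − 4.2167·q_1 + 1.7491·q_2 = (-0.3200, 0.0000, 0.2400).
‖u_3‖ = 0.4000, so q_3 = (-0.8000, 0.0000, 0.6000).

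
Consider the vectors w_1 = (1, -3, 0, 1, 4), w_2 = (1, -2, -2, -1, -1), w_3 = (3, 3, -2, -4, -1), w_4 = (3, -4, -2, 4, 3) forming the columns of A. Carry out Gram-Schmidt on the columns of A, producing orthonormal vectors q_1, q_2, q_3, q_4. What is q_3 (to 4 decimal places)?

q_1 = w_1/‖w_1‖ = (1, -3, 0, 1, 4)/5.1962 = (0.1925, -0.5774, 0.0000, 0.1925, 0.7698).
r_{12} = q_1·w_2 = 0.3849.
u_2 = w_2 − 0.3849·q_1 = (0.9259, -1.7778, -2.0000, -1.0741, -1.2963).
‖u_2‖ = 3.2942, so q_2 = (0.2811, -0.5397, -0.6071, -0.3260, -0.3935).
r_{13} = q_1·w_3 = -2.6943; r_{23} = q_2·w_3 = 2.1362.
u_3 = w_3 + 2.6943·q_1 − 2.1362·q_2 = (2.9181, 2.5973, -0.7031, -2.7850, 1.9147).
‖u_3‖ = 5.2132, so q_3 = (0.5597, 0.4982, -0.1349, -0.5342, 0.3673).

q_3 = (0.5597, 0.4982, -0.1349, -0.5342, 0.3673)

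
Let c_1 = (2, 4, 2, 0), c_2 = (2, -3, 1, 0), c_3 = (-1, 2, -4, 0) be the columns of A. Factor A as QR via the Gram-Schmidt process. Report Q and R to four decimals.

e_1 = c_1/‖c_1‖ = (2, 4, 2, 0)/4.8990 = (0.4082, 0.8165, 0.4082, 0.0000).
r_{12} = e_1·c_2 = -1.2247.
u_2 = c_2 + 1.2247·e_1 = (2.5000, -2.0000, 1.5000, 0.0000).
‖u_2‖ = 3.5355, so e_2 = (0.7071, -0.5657, 0.4243, 0.0000).
r_{13} = e_1·c_3 = -0.4082; r_{23} = e_2·c_3 = -3.5355.
u_3 = c_3 + 0.4082·e_1 + 3.5355·e_2 = (1.6667, 0.3333, -2.3333, 0.0000).
‖u_3‖ = 2.8868, so e_3 = (0.5774, 0.1155, -0.8083, 0.0000).

Q = [[0.4082, 0.7071, 0.5774], [0.8165, -0.5657, 0.1155], [0.4082, 0.4243, -0.8083], [0.0000, 0.0000, 0.0000]], R = [[4.8990, -1.2247, -0.4082], [0.0000, 3.5355, -3.5355], [0.0000, 0.0000, 2.8868]]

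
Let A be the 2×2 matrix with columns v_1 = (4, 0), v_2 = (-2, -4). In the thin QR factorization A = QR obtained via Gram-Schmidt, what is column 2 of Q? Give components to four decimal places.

q_2 = (0.0000, -1.0000)

q_1 = v_1/‖v_1‖ = (4, 0)/4.0000 = (1.0000, 0.0000).
r_{12} = q_1·v_2 = -2.0000.
u_2 = v_2 + 2.0000·q_1 = (0.0000, -4.0000).
‖u_2‖ = 4.0000, so q_2 = (0.0000, -1.0000).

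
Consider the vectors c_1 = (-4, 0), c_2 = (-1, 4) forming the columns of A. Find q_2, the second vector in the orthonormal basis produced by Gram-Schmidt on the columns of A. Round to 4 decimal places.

q_2 = (0.0000, 1.0000)

q_1 = c_1/‖c_1‖ = (-4, 0)/4.0000 = (-1.0000, 0.0000).
r_{12} = q_1·c_2 = 1.0000.
u_2 = c_2 − 1.0000·q_1 = (0.0000, 4.0000).
‖u_2‖ = 4.0000, so q_2 = (0.0000, 1.0000).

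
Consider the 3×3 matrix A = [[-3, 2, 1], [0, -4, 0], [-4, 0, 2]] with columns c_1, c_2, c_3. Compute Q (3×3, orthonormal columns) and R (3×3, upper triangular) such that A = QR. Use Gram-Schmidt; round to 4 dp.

Q = [[-0.6000, 0.2971, -0.7428], [0.0000, -0.9285, -0.3714], [-0.8000, -0.2228, 0.5571]], R = [[5.0000, -1.2000, -2.2000], [0.0000, 4.3081, -0.1486], [0.0000, 0.0000, 0.3714]]

c_1 = (-3, 0, -4); ‖c_1‖ = 5.0000, so e_1 = (-0.6000, 0.0000, -0.8000).
e_1·c_2 = (-0.6000)·2 + 0.0000·(-4) + (-0.8000)·0 = -1.2000.
u_2 = c_2 + 1.2000·e_1 = (1.2800, -4.0000, -0.9600).
‖u_2‖ = 4.3081, so e_2 = (0.2971, -0.9285, -0.2228).
e_1·c_3 = (-0.6000)·1 + 0.0000·0 + (-0.8000)·2 = -2.2000; e_2·c_3 = 0.2971·1 + (-0.9285)·0 + (-0.2228)·2 = -0.1486.
u_3 = c_3 + 2.2000·e_1 + 0.1486·e_2 = (-0.2759, -0.1379, 0.2069).
‖u_3‖ = 0.3714, so e_3 = (-0.7428, -0.3714, 0.5571).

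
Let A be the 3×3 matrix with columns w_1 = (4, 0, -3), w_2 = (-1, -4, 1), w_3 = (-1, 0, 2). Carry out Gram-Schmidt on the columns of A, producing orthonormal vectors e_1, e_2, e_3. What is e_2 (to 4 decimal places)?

e_1 = w_1/‖w_1‖ = (4, 0, -3)/5.0000 = (0.8000, 0.0000, -0.6000).
r_{12} = e_1·w_2 = -1.4000.
u_2 = w_2 + 1.4000·e_1 = (0.1200, -4.0000, 0.1600).
‖u_2‖ = 4.0050, so e_2 = (0.0300, -0.9988, 0.0400).

e_2 = (0.0300, -0.9988, 0.0400)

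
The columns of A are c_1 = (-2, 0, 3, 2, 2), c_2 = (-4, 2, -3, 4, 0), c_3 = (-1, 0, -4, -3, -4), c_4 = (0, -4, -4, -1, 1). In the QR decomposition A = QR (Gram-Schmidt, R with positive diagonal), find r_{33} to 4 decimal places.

r_{33} = 3.3461

q_1 = c_1/‖c_1‖ = (-2, 0, 3, 2, 2)/4.5826 = (-0.4364, 0.0000, 0.6547, 0.4364, 0.4364).
r_{12} = q_1·c_2 = 1.5275.
u_2 = c_2 − 1.5275·q_1 = (-3.3333, 2.0000, -4.0000, 3.3333, -0.6667).
‖u_2‖ = 6.5320, so q_2 = (-0.5103, 0.3062, -0.6124, 0.5103, -0.1021).
r_{13} = q_1·c_3 = -5.2372; r_{23} = q_2·c_3 = 1.8371.
u_3 = c_3 + 5.2372·q_1 − 1.8371·q_2 = (-2.3482, -0.5625, 0.5536, -1.6518, -1.5268).
r_{33} = ‖u_3‖ = 3.3461.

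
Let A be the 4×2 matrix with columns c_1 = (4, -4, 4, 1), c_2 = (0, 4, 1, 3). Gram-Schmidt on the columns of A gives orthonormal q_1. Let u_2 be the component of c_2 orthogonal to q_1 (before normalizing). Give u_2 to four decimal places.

u_2 = (0.7347, 3.2653, 1.7347, 3.1837)

q_1 = c_1/‖c_1‖ = (4, -4, 4, 1)/7.0000 = (0.5714, -0.5714, 0.5714, 0.1429).
r_{12} = q_1·c_2 = -1.2857.
u_2 = c_2 + 1.2857·q_1 = (0.7347, 3.2653, 1.7347, 3.1837).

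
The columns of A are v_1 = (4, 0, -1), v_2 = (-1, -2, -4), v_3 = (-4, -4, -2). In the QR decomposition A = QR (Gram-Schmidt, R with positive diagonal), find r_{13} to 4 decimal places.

r_{13} = -3.3955

v_1 = (4, 0, -1); ‖v_1‖ = 4.1231, so e_1 = (0.9701, 0.0000, -0.2425).
r_{13} = e_1·v_3 = -3.3955.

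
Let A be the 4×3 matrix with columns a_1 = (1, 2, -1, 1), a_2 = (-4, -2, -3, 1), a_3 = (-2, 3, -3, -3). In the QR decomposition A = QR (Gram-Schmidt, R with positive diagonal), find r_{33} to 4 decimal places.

a_1 = (1, 2, -1, 1); ‖a_1‖ = 2.6458, so q_1 = (0.3780, 0.7559, -0.3780, 0.3780).
q_1·a_2 = 0.3780·(-4) + 0.7559·(-2) + (-0.3780)·(-3) + 0.3780·1 = -1.5119.
u_2 = a_2 + 1.5119·q_1 = (-3.4286, -0.8571, -3.5714, 1.5714).
‖u_2‖ = 5.2644, so q_2 = (-0.6513, -0.1628, -0.6784, 0.2985).
q_1·a_3 = 0.3780·(-2) + 0.7559·3 + (-0.3780)·(-3) + 0.3780·(-3) = 1.5119; q_2·a_3 = (-0.6513)·(-2) + (-0.1628)·3 + (-0.6784)·(-3) + 0.2985·(-3) = 1.9538.
u_3 = a_3 − 1.5119·q_1 − 1.9538·q_2 = (-1.2990, 2.1753, -1.1031, -4.1546).
r_{33} = ‖u_3‖ = 4.9897.

r_{33} = 4.9897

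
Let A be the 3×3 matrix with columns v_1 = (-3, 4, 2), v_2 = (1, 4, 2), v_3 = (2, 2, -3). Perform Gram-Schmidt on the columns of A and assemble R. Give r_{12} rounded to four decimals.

v_1 = (-3, 4, 2); ‖v_1‖ = 5.3852, so q_1 = (-0.5571, 0.7428, 0.3714).
r_{12} = q_1·v_2 = 3.1568.

r_{12} = 3.1568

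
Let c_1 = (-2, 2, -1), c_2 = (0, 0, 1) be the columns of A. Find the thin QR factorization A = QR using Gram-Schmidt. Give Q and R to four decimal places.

Q = [[-0.6667, -0.2357], [0.6667, 0.2357], [-0.3333, 0.9428]], R = [[3.0000, -0.3333], [0.0000, 0.9428]]

e_1 = c_1/‖c_1‖ = (-2, 2, -1)/3.0000 = (-0.6667, 0.6667, -0.3333).
r_{12} = e_1·c_2 = -0.3333.
u_2 = c_2 + 0.3333·e_1 = (-0.2222, 0.2222, 0.8889).
‖u_2‖ = 0.9428, so e_2 = (-0.2357, 0.2357, 0.9428).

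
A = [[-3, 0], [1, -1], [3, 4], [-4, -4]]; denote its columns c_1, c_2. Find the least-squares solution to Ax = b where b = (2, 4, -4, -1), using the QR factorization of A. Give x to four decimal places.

c_1 = (-3, 1, 3, -4); ‖c_1‖ = 5.9161, so e_1 = (-0.5071, 0.1690, 0.5071, -0.6761).
e_1·c_2 = (-0.5071)·0 + 0.1690·(-1) + 0.5071·4 + (-0.6761)·(-4) = 4.5638.
u_2 = c_2 − 4.5638·e_1 = (2.3143, -1.7714, 1.6857, -0.9143).
‖u_2‖ = 3.4888, so e_2 = (0.6634, -0.5078, 0.4832, -0.2621).
Qᵀb = (-1.6903, -2.3750).
Back-substitute: x_2 = -2.3750/3.4888 = -0.6808.
x_1 = (-1.6903 − 4.5638·(-0.6808))/5.9161 = 0.2394.

x = (0.2394, -0.6808)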